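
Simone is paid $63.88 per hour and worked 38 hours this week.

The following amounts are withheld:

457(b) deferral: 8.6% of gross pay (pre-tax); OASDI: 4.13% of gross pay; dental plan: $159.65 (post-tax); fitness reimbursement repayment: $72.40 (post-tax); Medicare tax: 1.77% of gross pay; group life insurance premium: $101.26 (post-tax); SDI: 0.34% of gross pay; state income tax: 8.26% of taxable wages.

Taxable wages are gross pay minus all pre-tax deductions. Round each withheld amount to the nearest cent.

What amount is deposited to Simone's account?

Gross pay: 38 × $63.88 = $2,427.44
457(b) deferral: $2,427.44 × 0.086 = $208.76
Taxable wages = $2,427.44 − $208.76 = $2,218.68
State income tax: $2,218.68 × 0.0826 = $183.26
SDI: $2,427.44 × 0.0034 = $8.25
OASDI: $2,427.44 × 0.0413 = $100.25
Medicare tax: $2,427.44 × 0.0177 = $42.97
Dental plan: $159.65
Fitness reimbursement repayment: $72.40
Group life insurance premium: $101.26
Total deductions = $208.76 + $183.26 + $8.25 + $100.25 + $42.97 + $159.65 + $72.40 + $101.26 = $876.80
Net pay = $2,427.44 − $876.80 = $1,550.64

$1,550.64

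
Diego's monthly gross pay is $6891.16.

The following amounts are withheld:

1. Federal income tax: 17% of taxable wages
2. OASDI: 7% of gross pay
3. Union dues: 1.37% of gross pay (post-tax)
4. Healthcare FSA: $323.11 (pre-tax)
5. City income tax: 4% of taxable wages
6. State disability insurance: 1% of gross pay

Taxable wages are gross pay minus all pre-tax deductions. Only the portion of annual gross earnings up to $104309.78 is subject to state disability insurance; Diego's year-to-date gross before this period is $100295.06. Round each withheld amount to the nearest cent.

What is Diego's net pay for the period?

$4571.82

Healthcare FSA: $323.11
Taxable wages = $6891.16 − $323.11 = $6568.05
Federal income tax: $6568.05 × 0.17 = $1116.57
City income tax: $6568.05 × 0.04 = $262.72
OASDI: $6891.16 × 0.07 = $482.38
State disability insurance: only $104309.78 − $100295.06 = $4014.72 of this check is subject → $4014.72 × 0.01 = $40.15
Union dues: $6891.16 × 0.0137 = $94.41
Total deductions = $323.11 + $1116.57 + $262.72 + $482.38 + $40.15 + $94.41 = $2319.34
Net pay = $6891.16 − $2319.34 = $4571.82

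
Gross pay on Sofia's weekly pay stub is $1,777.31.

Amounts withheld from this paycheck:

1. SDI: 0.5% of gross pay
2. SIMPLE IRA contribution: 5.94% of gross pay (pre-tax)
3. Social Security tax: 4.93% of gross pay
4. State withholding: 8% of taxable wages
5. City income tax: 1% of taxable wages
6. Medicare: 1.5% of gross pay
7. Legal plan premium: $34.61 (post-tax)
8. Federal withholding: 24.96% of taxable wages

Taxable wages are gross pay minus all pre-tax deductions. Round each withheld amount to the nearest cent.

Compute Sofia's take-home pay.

SIMPLE IRA contribution: $1,777.31 × 0.0594 = $105.57
Taxable wages = $1,777.31 − $105.57 = $1,671.74
Federal withholding: $1,671.74 × 0.2496 = $417.27
City income tax: $1,671.74 × 0.01 = $16.72
State withholding: $1,671.74 × 0.08 = $133.74
Social Security tax: $1,777.31 × 0.0493 = $87.62
Medicare: $1,777.31 × 0.015 = $26.66
SDI: $1,777.31 × 0.005 = $8.89
Legal plan premium: $34.61
Total deductions = $105.57 + $417.27 + $16.72 + $133.74 + $87.62 + $26.66 + $8.89 + $34.61 = $831.08
Net pay = $1,777.31 − $831.08 = $946.23

$946.23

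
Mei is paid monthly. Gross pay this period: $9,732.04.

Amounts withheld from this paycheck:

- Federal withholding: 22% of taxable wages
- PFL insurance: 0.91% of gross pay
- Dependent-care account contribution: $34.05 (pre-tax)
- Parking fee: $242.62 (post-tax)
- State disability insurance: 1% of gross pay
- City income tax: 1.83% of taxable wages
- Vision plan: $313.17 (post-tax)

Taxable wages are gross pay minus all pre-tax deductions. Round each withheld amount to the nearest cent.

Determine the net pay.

Dependent-care account contribution: $34.05
Taxable wages = $9,732.04 − $34.05 = $9,697.99
City income tax: $9,697.99 × 0.0183 = $177.47
Federal withholding: $9,697.99 × 0.22 = $2,133.56
State disability insurance: $9,732.04 × 0.01 = $97.32
PFL insurance: $9,732.04 × 0.0091 = $88.56
Vision plan: $313.17
Parking fee: $242.62
Total deductions = $34.05 + $177.47 + $2,133.56 + $97.32 + $88.56 + $313.17 + $242.62 = $3,086.75
Net pay = $9,732.04 − $3,086.75 = $6,645.29

$6,645.29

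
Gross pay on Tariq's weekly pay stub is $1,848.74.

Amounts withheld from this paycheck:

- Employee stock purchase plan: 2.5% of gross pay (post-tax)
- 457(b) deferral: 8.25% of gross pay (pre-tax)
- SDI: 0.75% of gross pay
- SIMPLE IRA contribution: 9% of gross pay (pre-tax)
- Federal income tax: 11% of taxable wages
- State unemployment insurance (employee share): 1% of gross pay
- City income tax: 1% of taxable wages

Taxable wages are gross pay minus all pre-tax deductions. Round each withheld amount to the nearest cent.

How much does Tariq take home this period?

$1,267.67

457(b) deferral: $1,848.74 × 0.0825 = $152.52
SIMPLE IRA contribution: $1,848.74 × 0.09 = $166.39
Pre-tax total = $152.52 + $166.39 = $318.91
Taxable wages = $1,848.74 − $318.91 = $1,529.83
Federal income tax: $1,529.83 × 0.11 = $168.28
City income tax: $1,529.83 × 0.01 = $15.30
SDI: $1,848.74 × 0.0075 = $13.87
State unemployment insurance (employee share): $1,848.74 × 0.01 = $18.49
Employee stock purchase plan: $1,848.74 × 0.025 = $46.22
Total deductions = $152.52 + $166.39 + $168.28 + $15.30 + $13.87 + $18.49 + $46.22 = $581.07
Net pay = $1,848.74 − $581.07 = $1,267.67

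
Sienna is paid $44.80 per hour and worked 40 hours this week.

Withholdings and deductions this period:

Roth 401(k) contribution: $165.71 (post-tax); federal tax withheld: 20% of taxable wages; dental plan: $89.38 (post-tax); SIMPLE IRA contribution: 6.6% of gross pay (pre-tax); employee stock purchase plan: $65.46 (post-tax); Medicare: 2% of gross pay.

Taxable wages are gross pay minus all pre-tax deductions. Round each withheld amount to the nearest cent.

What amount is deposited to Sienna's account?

$982.59

Gross pay: 40 × $44.80 = $1792.00
SIMPLE IRA contribution: $1792.00 × 0.066 = $118.27
Taxable wages = $1792.00 − $118.27 = $1673.73
Federal tax withheld: $1673.73 × 0.2 = $334.75
Medicare: $1792.00 × 0.02 = $35.84
Roth 401(k) contribution: $165.71
Employee stock purchase plan: $65.46
Dental plan: $89.38
Total deductions = $118.27 + $334.75 + $35.84 + $165.71 + $65.46 + $89.38 = $809.41
Net pay = $1792.00 − $809.41 = $982.59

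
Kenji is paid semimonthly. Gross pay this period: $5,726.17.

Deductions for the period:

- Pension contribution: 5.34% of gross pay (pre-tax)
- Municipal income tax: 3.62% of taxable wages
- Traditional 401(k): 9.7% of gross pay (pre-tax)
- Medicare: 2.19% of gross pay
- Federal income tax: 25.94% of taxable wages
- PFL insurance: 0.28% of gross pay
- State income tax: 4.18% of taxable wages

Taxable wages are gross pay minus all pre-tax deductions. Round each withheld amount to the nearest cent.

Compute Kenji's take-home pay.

Pension contribution: $5,726.17 × 0.0534 = $305.78
Traditional 401(k): $5,726.17 × 0.097 = $555.44
Pre-tax total = $305.78 + $555.44 = $861.22
Taxable wages = $5,726.17 − $861.22 = $4,864.95
Federal income tax: $4,864.95 × 0.2594 = $1,261.97
Municipal income tax: $4,864.95 × 0.0362 = $176.11
State income tax: $4,864.95 × 0.0418 = $203.35
Medicare: $5,726.17 × 0.0219 = $125.40
PFL insurance: $5,726.17 × 0.0028 = $16.03
Total deductions = $305.78 + $555.44 + $1,261.97 + $176.11 + $203.35 + $125.40 + $16.03 = $2,644.08
Net pay = $5,726.17 − $2,644.08 = $3,082.09

$3,082.09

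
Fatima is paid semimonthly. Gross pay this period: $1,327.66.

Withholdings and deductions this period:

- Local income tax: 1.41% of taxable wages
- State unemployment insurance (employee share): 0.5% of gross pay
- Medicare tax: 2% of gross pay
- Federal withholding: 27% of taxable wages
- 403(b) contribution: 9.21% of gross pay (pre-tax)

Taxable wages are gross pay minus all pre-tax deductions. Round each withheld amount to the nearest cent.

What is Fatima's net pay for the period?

$829.74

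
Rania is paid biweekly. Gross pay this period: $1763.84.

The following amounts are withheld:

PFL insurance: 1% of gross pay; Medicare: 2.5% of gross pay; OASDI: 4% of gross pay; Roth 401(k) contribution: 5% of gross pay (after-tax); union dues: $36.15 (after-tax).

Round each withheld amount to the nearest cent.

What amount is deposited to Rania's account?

$1507.21

PFL insurance: $1763.84 × 0.01 = $17.64
Medicare: $1763.84 × 0.025 = $44.10
OASDI: $1763.84 × 0.04 = $70.55
Roth 401(k) contribution: $1763.84 × 0.05 = $88.19
Union dues: $36.15
Total deductions = $17.64 + $44.10 + $70.55 + $88.19 + $36.15 = $256.63
Net pay = $1763.84 − $256.63 = $1507.21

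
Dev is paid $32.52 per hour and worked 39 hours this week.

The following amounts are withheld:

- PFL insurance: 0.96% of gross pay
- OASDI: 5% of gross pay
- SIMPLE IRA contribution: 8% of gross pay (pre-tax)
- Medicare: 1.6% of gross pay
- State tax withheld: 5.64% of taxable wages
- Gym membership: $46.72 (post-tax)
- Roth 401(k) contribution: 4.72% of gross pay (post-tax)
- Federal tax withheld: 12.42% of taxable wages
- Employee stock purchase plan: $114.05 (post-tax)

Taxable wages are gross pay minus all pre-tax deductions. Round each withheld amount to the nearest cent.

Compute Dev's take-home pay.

Gross pay: 39 × $32.52 = $1268.28
SIMPLE IRA contribution: $1268.28 × 0.08 = $101.46
Taxable wages = $1268.28 − $101.46 = $1166.82
Federal tax withheld: $1166.82 × 0.1242 = $144.92
State tax withheld: $1166.82 × 0.0564 = $65.81
OASDI: $1268.28 × 0.05 = $63.41
PFL insurance: $1268.28 × 0.0096 = $12.18
Medicare: $1268.28 × 0.016 = $20.29
Gym membership: $46.72
Roth 401(k) contribution: $1268.28 × 0.0472 = $59.86
Employee stock purchase plan: $114.05
Total deductions = $101.46 + $144.92 + $65.81 + $63.41 + $12.18 + $20.29 + $46.72 + $59.86 + $114.05 = $628.70
Net pay = $1268.28 − $628.70 = $639.58

$639.58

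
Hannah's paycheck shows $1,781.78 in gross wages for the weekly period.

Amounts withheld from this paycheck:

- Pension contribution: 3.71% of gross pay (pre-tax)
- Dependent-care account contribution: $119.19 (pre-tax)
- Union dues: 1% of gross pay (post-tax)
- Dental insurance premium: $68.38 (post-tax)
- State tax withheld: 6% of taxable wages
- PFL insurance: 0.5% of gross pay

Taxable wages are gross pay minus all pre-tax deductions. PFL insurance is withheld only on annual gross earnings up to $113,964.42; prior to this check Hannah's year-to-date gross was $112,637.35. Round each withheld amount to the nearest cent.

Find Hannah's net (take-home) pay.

Pension contribution: $1,781.78 × 0.0371 = $66.10
Dependent-care account contribution: $119.19
Pre-tax total = $66.10 + $119.19 = $185.29
Taxable wages = $1,781.78 − $185.29 = $1,596.49
State tax withheld: $1,596.49 × 0.06 = $95.79
PFL insurance: only $113,964.42 − $112,637.35 = $1,327.07 of this check is subject → $1,327.07 × 0.005 = $6.64
Dental insurance premium: $68.38
Union dues: $1,781.78 × 0.01 = $17.82
Total deductions = $66.10 + $119.19 + $95.79 + $6.64 + $68.38 + $17.82 = $373.92
Net pay = $1,781.78 − $373.92 = $1,407.86

$1,407.86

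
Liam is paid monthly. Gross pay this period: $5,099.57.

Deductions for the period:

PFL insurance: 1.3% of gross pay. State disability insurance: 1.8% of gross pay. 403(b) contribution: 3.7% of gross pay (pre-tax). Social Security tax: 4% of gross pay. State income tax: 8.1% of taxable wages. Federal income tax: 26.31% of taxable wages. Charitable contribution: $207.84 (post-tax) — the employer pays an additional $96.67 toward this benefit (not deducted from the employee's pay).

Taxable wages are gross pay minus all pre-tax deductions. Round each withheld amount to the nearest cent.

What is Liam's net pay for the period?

403(b) contribution: $5,099.57 × 0.037 = $188.68
Taxable wages = $5,099.57 − $188.68 = $4,910.89
State income tax: $4,910.89 × 0.081 = $397.78
Federal income tax: $4,910.89 × 0.2631 = $1,292.06
Social Security tax: $5,099.57 × 0.04 = $203.98
PFL insurance: $5,099.57 × 0.013 = $66.29
State disability insurance: $5,099.57 × 0.018 = $91.79
Charitable contribution: $207.84
(Employer's $96.67 toward charitable contribution is not withheld from the employee.)
Total deductions = $188.68 + $397.78 + $1,292.06 + $203.98 + $66.29 + $91.79 + $207.84 = $2,448.42
Net pay = $5,099.57 − $2,448.42 = $2,651.15

$2,651.15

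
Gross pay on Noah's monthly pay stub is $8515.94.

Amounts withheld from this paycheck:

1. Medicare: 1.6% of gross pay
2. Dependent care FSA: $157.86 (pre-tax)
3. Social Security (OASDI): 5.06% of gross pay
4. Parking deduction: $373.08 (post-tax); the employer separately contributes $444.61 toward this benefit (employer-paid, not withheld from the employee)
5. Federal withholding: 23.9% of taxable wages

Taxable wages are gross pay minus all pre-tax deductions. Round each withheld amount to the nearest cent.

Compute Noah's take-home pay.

$5420.25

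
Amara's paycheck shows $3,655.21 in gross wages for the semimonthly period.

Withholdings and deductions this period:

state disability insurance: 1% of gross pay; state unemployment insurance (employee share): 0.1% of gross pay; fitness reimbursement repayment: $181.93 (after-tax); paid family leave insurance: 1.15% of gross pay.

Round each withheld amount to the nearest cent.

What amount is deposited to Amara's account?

$3,391.04

Paid family leave insurance: $3,655.21 × 0.0115 = $42.03
State disability insurance: $3,655.21 × 0.01 = $36.55
State unemployment insurance (employee share): $3,655.21 × 0.001 = $3.66
Fitness reimbursement repayment: $181.93
Total deductions = $42.03 + $36.55 + $3.66 + $181.93 = $264.17
Net pay = $3,655.21 − $264.17 = $3,391.04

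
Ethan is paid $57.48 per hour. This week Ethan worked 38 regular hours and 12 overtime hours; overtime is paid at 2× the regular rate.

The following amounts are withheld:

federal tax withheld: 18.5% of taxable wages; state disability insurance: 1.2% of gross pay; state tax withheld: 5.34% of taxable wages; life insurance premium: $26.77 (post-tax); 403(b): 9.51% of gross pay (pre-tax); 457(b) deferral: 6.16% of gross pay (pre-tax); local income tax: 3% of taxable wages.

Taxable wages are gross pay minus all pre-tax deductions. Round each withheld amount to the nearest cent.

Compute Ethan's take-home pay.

Regular pay: 38 × $57.48 = $2,184.24
Overtime pay: 12 × $57.48 × 2 = $1,379.52
Gross pay = $2,184.24 + $1,379.52 = $3,563.76
403(b): $3,563.76 × 0.0951 = $338.91
457(b) deferral: $3,563.76 × 0.0616 = $219.53
Pre-tax total = $338.91 + $219.53 = $558.44
Taxable wages = $3,563.76 − $558.44 = $3,005.32
Federal tax withheld: $3,005.32 × 0.185 = $555.98
State tax withheld: $3,005.32 × 0.0534 = $160.48
Local income tax: $3,005.32 × 0.03 = $90.16
State disability insurance: $3,563.76 × 0.012 = $42.77
Life insurance premium: $26.77
Total deductions = $338.91 + $219.53 + $555.98 + $160.48 + $90.16 + $42.77 + $26.77 = $1,434.60
Net pay = $3,563.76 − $1,434.60 = $2,129.16

$2,129.16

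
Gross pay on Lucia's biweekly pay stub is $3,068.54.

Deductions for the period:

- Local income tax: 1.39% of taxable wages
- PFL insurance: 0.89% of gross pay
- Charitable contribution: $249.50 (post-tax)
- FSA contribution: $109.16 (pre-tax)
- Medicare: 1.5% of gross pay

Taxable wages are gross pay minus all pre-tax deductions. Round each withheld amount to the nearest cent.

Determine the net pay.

$2,595.40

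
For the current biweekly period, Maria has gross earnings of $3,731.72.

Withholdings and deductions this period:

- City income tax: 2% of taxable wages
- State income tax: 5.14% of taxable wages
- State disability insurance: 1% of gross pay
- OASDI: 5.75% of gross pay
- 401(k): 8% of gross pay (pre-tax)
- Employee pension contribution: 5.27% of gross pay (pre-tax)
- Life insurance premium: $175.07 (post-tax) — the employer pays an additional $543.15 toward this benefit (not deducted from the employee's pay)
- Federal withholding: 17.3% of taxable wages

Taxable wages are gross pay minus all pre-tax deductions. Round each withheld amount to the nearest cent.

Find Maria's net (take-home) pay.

$2,018.55

401(k): $3,731.72 × 0.08 = $298.54
Employee pension contribution: $3,731.72 × 0.0527 = $196.66
Pre-tax total = $298.54 + $196.66 = $495.20
Taxable wages = $3,731.72 − $495.20 = $3,236.52
City income tax: $3,236.52 × 0.02 = $64.73
State income tax: $3,236.52 × 0.0514 = $166.36
Federal withholding: $3,236.52 × 0.173 = $559.92
OASDI: $3,731.72 × 0.0575 = $214.57
State disability insurance: $3,731.72 × 0.01 = $37.32
Life insurance premium: $175.07
(Employer's $543.15 toward life insurance premium is not withheld from the employee.)
Total deductions = $298.54 + $196.66 + $64.73 + $166.36 + $559.92 + $214.57 + $37.32 + $175.07 = $1,713.17
Net pay = $3,731.72 − $1,713.17 = $2,018.55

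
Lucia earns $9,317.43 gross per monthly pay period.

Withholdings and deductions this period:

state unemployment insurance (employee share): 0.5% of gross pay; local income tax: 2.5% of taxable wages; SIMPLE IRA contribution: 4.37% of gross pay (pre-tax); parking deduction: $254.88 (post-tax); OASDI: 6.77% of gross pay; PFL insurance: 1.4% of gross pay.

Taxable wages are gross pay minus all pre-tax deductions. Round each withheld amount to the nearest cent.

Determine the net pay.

SIMPLE IRA contribution: $9,317.43 × 0.0437 = $407.17
Taxable wages = $9,317.43 − $407.17 = $8,910.26
Local income tax: $8,910.26 × 0.025 = $222.76
PFL insurance: $9,317.43 × 0.014 = $130.44
State unemployment insurance (employee share): $9,317.43 × 0.005 = $46.59
OASDI: $9,317.43 × 0.0677 = $630.79
Parking deduction: $254.88
Total deductions = $407.17 + $222.76 + $130.44 + $46.59 + $630.79 + $254.88 = $1,692.63
Net pay = $9,317.43 − $1,692.63 = $7,624.80

$7,624.80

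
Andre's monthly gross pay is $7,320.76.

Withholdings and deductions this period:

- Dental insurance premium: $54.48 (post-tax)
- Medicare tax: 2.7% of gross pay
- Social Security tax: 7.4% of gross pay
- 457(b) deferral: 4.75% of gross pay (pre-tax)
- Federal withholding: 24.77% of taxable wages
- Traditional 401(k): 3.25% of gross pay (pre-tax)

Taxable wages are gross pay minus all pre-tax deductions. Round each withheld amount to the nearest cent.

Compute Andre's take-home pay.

$4,272.94

457(b) deferral: $7,320.76 × 0.0475 = $347.74
Traditional 401(k): $7,320.76 × 0.0325 = $237.92
Pre-tax total = $347.74 + $237.92 = $585.66
Taxable wages = $7,320.76 − $585.66 = $6,735.10
Federal withholding: $6,735.10 × 0.2477 = $1,668.28
Social Security tax: $7,320.76 × 0.074 = $541.74
Medicare tax: $7,320.76 × 0.027 = $197.66
Dental insurance premium: $54.48
Total deductions = $347.74 + $237.92 + $1,668.28 + $541.74 + $197.66 + $54.48 = $3,047.82
Net pay = $7,320.76 − $3,047.82 = $4,272.94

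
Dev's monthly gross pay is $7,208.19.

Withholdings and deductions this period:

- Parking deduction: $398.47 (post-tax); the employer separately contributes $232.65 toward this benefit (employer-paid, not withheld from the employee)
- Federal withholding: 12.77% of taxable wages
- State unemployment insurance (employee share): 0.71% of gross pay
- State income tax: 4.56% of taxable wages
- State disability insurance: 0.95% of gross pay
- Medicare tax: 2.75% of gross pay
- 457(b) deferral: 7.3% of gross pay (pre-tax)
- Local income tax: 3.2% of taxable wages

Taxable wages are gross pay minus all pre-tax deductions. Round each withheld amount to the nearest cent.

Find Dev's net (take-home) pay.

$4,593.82

457(b) deferral: $7,208.19 × 0.073 = $526.20
Taxable wages = $7,208.19 − $526.20 = $6,681.99
State income tax: $6,681.99 × 0.0456 = $304.70
Federal withholding: $6,681.99 × 0.1277 = $853.29
Local income tax: $6,681.99 × 0.032 = $213.82
State disability insurance: $7,208.19 × 0.0095 = $68.48
Medicare tax: $7,208.19 × 0.0275 = $198.23
State unemployment insurance (employee share): $7,208.19 × 0.0071 = $51.18
Parking deduction: $398.47
(Employer's $232.65 toward parking deduction is not withheld from the employee.)
Total deductions = $526.20 + $304.70 + $853.29 + $213.82 + $68.48 + $198.23 + $51.18 + $398.47 = $2,614.37
Net pay = $7,208.19 − $2,614.37 = $4,593.82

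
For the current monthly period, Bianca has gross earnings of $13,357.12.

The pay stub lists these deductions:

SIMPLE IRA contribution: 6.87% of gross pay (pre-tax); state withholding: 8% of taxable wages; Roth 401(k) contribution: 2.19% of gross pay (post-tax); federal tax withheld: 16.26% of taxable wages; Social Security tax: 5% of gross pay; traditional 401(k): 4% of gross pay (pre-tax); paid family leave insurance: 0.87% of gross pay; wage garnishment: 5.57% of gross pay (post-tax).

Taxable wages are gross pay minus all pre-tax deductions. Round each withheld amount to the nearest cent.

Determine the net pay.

Traditional 401(k): $13,357.12 × 0.04 = $534.28
SIMPLE IRA contribution: $13,357.12 × 0.0687 = $917.63
Pre-tax total = $534.28 + $917.63 = $1,451.91
Taxable wages = $13,357.12 − $1,451.91 = $11,905.21
State withholding: $11,905.21 × 0.08 = $952.42
Federal tax withheld: $11,905.21 × 0.1626 = $1,935.79
Social Security tax: $13,357.12 × 0.05 = $667.86
Paid family leave insurance: $13,357.12 × 0.0087 = $116.21
Wage garnishment: $13,357.12 × 0.0557 = $743.99
Roth 401(k) contribution: $13,357.12 × 0.0219 = $292.52
Total deductions = $534.28 + $917.63 + $952.42 + $1,935.79 + $667.86 + $116.21 + $743.99 + $292.52 = $6,160.70
Net pay = $13,357.12 − $6,160.70 = $7,196.42

$7,196.42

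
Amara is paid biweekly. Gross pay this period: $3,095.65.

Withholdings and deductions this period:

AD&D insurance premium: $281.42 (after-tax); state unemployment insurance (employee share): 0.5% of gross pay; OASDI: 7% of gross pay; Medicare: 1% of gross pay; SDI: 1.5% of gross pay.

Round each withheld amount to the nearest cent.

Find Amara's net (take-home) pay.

OASDI: $3,095.65 × 0.07 = $216.70
State unemployment insurance (employee share): $3,095.65 × 0.005 = $15.48
Medicare: $3,095.65 × 0.01 = $30.96
SDI: $3,095.65 × 0.015 = $46.43
AD&D insurance premium: $281.42
Total deductions = $216.70 + $15.48 + $30.96 + $46.43 + $281.42 = $590.99
Net pay = $3,095.65 − $590.99 = $2,504.66

$2,504.66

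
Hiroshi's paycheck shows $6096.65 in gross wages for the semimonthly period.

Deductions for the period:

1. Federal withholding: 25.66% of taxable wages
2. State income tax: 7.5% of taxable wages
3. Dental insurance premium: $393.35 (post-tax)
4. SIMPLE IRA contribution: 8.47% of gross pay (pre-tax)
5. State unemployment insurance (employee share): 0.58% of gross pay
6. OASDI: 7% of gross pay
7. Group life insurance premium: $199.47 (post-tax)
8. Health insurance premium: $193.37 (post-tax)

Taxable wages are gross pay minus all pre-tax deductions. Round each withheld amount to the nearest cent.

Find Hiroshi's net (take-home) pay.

SIMPLE IRA contribution: $6096.65 × 0.0847 = $516.39
Taxable wages = $6096.65 − $516.39 = $5580.26
State income tax: $5580.26 × 0.075 = $418.52
Federal withholding: $5580.26 × 0.2566 = $1431.89
State unemployment insurance (employee share): $6096.65 × 0.0058 = $35.36
OASDI: $6096.65 × 0.07 = $426.77
Group life insurance premium: $199.47
Health insurance premium: $193.37
Dental insurance premium: $393.35
Total deductions = $516.39 + $418.52 + $1431.89 + $35.36 + $426.77 + $199.47 + $193.37 + $393.35 = $3615.12
Net pay = $6096.65 − $3615.12 = $2481.53

$2481.53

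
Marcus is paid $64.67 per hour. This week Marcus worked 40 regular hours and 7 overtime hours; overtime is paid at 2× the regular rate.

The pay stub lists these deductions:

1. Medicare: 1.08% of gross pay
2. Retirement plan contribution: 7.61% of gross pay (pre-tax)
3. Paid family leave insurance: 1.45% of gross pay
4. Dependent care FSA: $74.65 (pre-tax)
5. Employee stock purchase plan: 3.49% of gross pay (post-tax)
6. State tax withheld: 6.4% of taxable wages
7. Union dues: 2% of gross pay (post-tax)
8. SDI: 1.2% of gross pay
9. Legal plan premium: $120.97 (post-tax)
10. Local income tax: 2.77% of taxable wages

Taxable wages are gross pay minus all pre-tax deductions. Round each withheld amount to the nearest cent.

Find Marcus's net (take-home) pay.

Regular pay: 40 × $64.67 = $2,586.80
Overtime pay: 7 × $64.67 × 2 = $905.38
Gross pay = $2,586.80 + $905.38 = $3,492.18
Retirement plan contribution: $3,492.18 × 0.0761 = $265.75
Dependent care FSA: $74.65
Pre-tax total = $265.75 + $74.65 = $340.40
Taxable wages = $3,492.18 − $340.40 = $3,151.78
Local income tax: $3,151.78 × 0.0277 = $87.30
State tax withheld: $3,151.78 × 0.064 = $201.71
Medicare: $3,492.18 × 0.0108 = $37.72
Paid family leave insurance: $3,492.18 × 0.0145 = $50.64
SDI: $3,492.18 × 0.012 = $41.91
Employee stock purchase plan: $3,492.18 × 0.0349 = $121.88
Legal plan premium: $120.97
Union dues: $3,492.18 × 0.02 = $69.84
Total deductions = $265.75 + $74.65 + $87.30 + $201.71 + $37.72 + $50.64 + $41.91 + $121.88 + $120.97 + $69.84 = $1,072.37
Net pay = $3,492.18 − $1,072.37 = $2,419.81

$2,419.81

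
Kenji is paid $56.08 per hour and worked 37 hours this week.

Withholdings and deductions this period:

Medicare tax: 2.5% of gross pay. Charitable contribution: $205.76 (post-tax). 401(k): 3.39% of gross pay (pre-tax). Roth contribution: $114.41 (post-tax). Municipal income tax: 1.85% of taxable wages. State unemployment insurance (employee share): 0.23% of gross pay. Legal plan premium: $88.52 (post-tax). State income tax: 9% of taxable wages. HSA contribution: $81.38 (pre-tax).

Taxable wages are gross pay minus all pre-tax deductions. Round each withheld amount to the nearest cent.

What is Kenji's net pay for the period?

Gross pay: 37 × $56.08 = $2,074.96
HSA contribution: $81.38
401(k): $2,074.96 × 0.0339 = $70.34
Pre-tax total = $81.38 + $70.34 = $151.72
Taxable wages = $2,074.96 − $151.72 = $1,923.24
State income tax: $1,923.24 × 0.09 = $173.09
Municipal income tax: $1,923.24 × 0.0185 = $35.58
State unemployment insurance (employee share): $2,074.96 × 0.0023 = $4.77
Medicare tax: $2,074.96 × 0.025 = $51.87
Roth contribution: $114.41
Charitable contribution: $205.76
Legal plan premium: $88.52
Total deductions = $81.38 + $70.34 + $173.09 + $35.58 + $4.77 + $51.87 + $114.41 + $205.76 + $88.52 = $825.72
Net pay = $2,074.96 − $825.72 = $1,249.24

$1,249.24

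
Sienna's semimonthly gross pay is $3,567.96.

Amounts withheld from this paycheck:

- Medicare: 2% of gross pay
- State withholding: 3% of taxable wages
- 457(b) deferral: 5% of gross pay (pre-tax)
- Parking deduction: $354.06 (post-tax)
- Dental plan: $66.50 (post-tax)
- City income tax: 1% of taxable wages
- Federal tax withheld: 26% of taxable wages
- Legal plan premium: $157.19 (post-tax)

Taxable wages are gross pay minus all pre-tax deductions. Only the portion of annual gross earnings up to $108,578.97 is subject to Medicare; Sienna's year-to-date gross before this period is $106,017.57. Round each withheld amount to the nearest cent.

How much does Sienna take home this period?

$1,743.70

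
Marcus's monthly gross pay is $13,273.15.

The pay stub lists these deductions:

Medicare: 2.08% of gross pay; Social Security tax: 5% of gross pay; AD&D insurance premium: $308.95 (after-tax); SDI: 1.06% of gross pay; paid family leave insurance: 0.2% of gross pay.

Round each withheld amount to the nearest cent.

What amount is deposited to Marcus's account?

$11,857.21

Medicare: $13,273.15 × 0.0208 = $276.08
Paid family leave insurance: $13,273.15 × 0.002 = $26.55
SDI: $13,273.15 × 0.0106 = $140.70
Social Security tax: $13,273.15 × 0.05 = $663.66
AD&D insurance premium: $308.95
Total deductions = $276.08 + $26.55 + $140.70 + $663.66 + $308.95 = $1,415.94
Net pay = $13,273.15 − $1,415.94 = $11,857.21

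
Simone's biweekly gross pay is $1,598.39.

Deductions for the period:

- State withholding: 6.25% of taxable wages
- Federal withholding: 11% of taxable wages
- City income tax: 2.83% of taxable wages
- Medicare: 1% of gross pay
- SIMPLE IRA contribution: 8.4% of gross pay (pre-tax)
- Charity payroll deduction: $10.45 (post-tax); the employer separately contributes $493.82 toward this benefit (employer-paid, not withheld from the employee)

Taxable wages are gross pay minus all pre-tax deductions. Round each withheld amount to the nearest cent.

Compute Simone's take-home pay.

$1,143.71

SIMPLE IRA contribution: $1,598.39 × 0.084 = $134.26
Taxable wages = $1,598.39 − $134.26 = $1,464.13
State withholding: $1,464.13 × 0.0625 = $91.51
City income tax: $1,464.13 × 0.0283 = $41.43
Federal withholding: $1,464.13 × 0.11 = $161.05
Medicare: $1,598.39 × 0.01 = $15.98
Charity payroll deduction: $10.45
(Employer's $493.82 toward charity payroll deduction is not withheld from the employee.)
Total deductions = $134.26 + $91.51 + $41.43 + $161.05 + $15.98 + $10.45 = $454.68
Net pay = $1,598.39 − $454.68 = $1,143.71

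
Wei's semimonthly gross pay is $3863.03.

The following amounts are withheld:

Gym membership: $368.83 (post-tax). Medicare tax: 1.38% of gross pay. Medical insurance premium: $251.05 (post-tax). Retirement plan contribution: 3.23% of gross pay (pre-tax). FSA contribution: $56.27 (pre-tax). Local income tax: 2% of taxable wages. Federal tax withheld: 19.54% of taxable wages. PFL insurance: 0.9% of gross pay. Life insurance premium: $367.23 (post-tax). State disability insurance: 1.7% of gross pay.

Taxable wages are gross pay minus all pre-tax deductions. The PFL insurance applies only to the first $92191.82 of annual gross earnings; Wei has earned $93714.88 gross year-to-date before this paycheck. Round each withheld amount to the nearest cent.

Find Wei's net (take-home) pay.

$1782.79

FSA contribution: $56.27
Retirement plan contribution: $3863.03 × 0.0323 = $124.78
Pre-tax total = $56.27 + $124.78 = $181.05
Taxable wages = $3863.03 − $181.05 = $3681.98
Federal tax withheld: $3681.98 × 0.1954 = $719.46
Local income tax: $3681.98 × 0.02 = $73.64
State disability insurance: $3863.03 × 0.017 = $65.67
PFL insurance: annual cap $92191.82 already reached (YTD $93714.88), so $0.00
Medicare tax: $3863.03 × 0.0138 = $53.31
Gym membership: $368.83
Medical insurance premium: $251.05
Life insurance premium: $367.23
Total deductions = $56.27 + $124.78 + $719.46 + $73.64 + $65.67 + $0.00 + $53.31 + $368.83 + $251.05 + $367.23 = $2080.24
Net pay = $3863.03 − $2080.24 = $1782.79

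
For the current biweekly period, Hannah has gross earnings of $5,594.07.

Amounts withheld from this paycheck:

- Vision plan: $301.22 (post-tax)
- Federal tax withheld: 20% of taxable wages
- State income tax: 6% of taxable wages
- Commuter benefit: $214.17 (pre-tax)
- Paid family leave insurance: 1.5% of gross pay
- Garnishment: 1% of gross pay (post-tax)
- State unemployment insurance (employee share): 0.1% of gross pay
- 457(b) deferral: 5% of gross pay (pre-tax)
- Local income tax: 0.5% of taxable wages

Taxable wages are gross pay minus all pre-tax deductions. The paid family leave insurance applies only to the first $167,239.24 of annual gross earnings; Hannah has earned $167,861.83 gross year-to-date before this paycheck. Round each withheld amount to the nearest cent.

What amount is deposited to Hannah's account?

$3,385.90

Commuter benefit: $214.17
457(b) deferral: $5,594.07 × 0.05 = $279.70
Pre-tax total = $214.17 + $279.70 = $493.87
Taxable wages = $5,594.07 − $493.87 = $5,100.20
Local income tax: $5,100.20 × 0.005 = $25.50
Federal tax withheld: $5,100.20 × 0.2 = $1,020.04
State income tax: $5,100.20 × 0.06 = $306.01
Paid family leave insurance: annual cap $167,239.24 already reached (YTD $167,861.83), so $0.00
State unemployment insurance (employee share): $5,594.07 × 0.001 = $5.59
Vision plan: $301.22
Garnishment: $5,594.07 × 0.01 = $55.94
Total deductions = $214.17 + $279.70 + $25.50 + $1,020.04 + $306.01 + $0.00 + $5.59 + $301.22 + $55.94 = $2,208.17
Net pay = $5,594.07 − $2,208.17 = $3,385.90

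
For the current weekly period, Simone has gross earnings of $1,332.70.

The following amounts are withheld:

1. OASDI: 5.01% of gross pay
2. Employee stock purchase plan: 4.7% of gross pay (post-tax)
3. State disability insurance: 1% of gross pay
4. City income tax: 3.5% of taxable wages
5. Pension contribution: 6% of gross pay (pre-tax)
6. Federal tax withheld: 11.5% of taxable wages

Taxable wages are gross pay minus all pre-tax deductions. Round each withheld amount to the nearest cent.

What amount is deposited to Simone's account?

$922.08

Pension contribution: $1,332.70 × 0.06 = $79.96
Taxable wages = $1,332.70 − $79.96 = $1,252.74
City income tax: $1,252.74 × 0.035 = $43.85
Federal tax withheld: $1,252.74 × 0.115 = $144.07
State disability insurance: $1,332.70 × 0.01 = $13.33
OASDI: $1,332.70 × 0.0501 = $66.77
Employee stock purchase plan: $1,332.70 × 0.047 = $62.64
Total deductions = $79.96 + $43.85 + $144.07 + $13.33 + $66.77 + $62.64 = $410.62
Net pay = $1,332.70 − $410.62 = $922.08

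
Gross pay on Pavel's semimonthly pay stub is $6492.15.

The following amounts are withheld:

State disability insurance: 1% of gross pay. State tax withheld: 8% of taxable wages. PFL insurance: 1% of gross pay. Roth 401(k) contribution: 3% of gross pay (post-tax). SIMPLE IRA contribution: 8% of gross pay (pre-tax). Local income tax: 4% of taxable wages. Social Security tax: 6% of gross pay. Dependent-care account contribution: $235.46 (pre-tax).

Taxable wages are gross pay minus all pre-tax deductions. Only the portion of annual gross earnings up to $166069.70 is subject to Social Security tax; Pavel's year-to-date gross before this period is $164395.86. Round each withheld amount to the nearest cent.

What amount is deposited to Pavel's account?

$4623.81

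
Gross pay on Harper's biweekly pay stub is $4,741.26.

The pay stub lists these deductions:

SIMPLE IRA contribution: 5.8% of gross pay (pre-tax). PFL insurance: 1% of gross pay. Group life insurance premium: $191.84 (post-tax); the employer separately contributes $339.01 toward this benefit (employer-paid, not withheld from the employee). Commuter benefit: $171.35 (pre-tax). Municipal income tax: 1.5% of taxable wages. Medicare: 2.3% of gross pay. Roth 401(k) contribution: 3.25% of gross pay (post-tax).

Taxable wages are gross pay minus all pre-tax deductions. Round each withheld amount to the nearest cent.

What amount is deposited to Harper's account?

$3,728.11

Commuter benefit: $171.35
SIMPLE IRA contribution: $4,741.26 × 0.058 = $274.99
Pre-tax total = $171.35 + $274.99 = $446.34
Taxable wages = $4,741.26 − $446.34 = $4,294.92
Municipal income tax: $4,294.92 × 0.015 = $64.42
PFL insurance: $4,741.26 × 0.01 = $47.41
Medicare: $4,741.26 × 0.023 = $109.05
Roth 401(k) contribution: $4,741.26 × 0.0325 = $154.09
Group life insurance premium: $191.84
(Employer's $339.01 toward group life insurance premium is not withheld from the employee.)
Total deductions = $171.35 + $274.99 + $64.42 + $47.41 + $109.05 + $154.09 + $191.84 = $1,013.15
Net pay = $4,741.26 − $1,013.15 = $3,728.11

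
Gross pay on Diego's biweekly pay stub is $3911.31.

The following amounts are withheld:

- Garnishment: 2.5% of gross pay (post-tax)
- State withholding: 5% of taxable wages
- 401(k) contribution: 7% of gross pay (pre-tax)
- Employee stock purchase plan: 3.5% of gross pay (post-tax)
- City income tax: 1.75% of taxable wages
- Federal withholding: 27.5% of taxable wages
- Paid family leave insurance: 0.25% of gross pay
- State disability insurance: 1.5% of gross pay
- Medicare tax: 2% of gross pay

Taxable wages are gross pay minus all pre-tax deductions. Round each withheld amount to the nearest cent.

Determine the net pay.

$2010.30

401(k) contribution: $3911.31 × 0.07 = $273.79
Taxable wages = $3911.31 − $273.79 = $3637.52
State withholding: $3637.52 × 0.05 = $181.88
Federal withholding: $3637.52 × 0.275 = $1000.32
City income tax: $3637.52 × 0.0175 = $63.66
Paid family leave insurance: $3911.31 × 0.0025 = $9.78
Medicare tax: $3911.31 × 0.02 = $78.23
State disability insurance: $3911.31 × 0.015 = $58.67
Employee stock purchase plan: $3911.31 × 0.035 = $136.90
Garnishment: $3911.31 × 0.025 = $97.78
Total deductions = $273.79 + $181.88 + $1000.32 + $63.66 + $9.78 + $78.23 + $58.67 + $136.90 + $97.78 = $1901.01
Net pay = $3911.31 − $1901.01 = $2010.30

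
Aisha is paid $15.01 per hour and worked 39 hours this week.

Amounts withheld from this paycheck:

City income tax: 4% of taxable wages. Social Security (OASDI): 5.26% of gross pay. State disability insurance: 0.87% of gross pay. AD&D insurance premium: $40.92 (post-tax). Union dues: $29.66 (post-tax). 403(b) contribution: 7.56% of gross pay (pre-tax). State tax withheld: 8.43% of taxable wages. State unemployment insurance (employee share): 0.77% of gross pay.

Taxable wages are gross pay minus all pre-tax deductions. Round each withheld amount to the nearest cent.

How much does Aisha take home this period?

Gross pay: 39 × $15.01 = $585.39
403(b) contribution: $585.39 × 0.0756 = $44.26
Taxable wages = $585.39 − $44.26 = $541.13
State tax withheld: $541.13 × 0.0843 = $45.62
City income tax: $541.13 × 0.04 = $21.65
State disability insurance: $585.39 × 0.0087 = $5.09
Social Security (OASDI): $585.39 × 0.0526 = $30.79
State unemployment insurance (employee share): $585.39 × 0.0077 = $4.51
AD&D insurance premium: $40.92
Union dues: $29.66
Total deductions = $44.26 + $45.62 + $21.65 + $5.09 + $30.79 + $4.51 + $40.92 + $29.66 = $222.50
Net pay = $585.39 − $222.50 = $362.89

$362.89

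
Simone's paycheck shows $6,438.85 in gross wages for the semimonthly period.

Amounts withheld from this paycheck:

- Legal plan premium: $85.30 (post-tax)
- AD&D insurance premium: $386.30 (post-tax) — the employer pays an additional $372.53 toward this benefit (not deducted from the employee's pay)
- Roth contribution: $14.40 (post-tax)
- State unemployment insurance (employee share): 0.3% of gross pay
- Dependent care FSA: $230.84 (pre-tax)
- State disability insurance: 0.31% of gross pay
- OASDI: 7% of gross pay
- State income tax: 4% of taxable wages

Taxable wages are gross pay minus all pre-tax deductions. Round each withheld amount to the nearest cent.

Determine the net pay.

$4,983.69

Dependent care FSA: $230.84
Taxable wages = $6,438.85 − $230.84 = $6,208.01
State income tax: $6,208.01 × 0.04 = $248.32
State unemployment insurance (employee share): $6,438.85 × 0.003 = $19.32
OASDI: $6,438.85 × 0.07 = $450.72
State disability insurance: $6,438.85 × 0.0031 = $19.96
Legal plan premium: $85.30
AD&D insurance premium: $386.30
Roth contribution: $14.40
(Employer's $372.53 toward AD&D insurance premium is not withheld from the employee.)
Total deductions = $230.84 + $248.32 + $19.32 + $450.72 + $19.96 + $85.30 + $386.30 + $14.40 = $1,455.16
Net pay = $6,438.85 − $1,455.16 = $4,983.69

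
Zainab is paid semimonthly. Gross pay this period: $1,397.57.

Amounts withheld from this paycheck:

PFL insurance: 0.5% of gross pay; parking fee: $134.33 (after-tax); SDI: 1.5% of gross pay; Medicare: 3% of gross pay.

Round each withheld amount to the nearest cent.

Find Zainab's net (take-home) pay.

Medicare: $1,397.57 × 0.03 = $41.93
SDI: $1,397.57 × 0.015 = $20.96
PFL insurance: $1,397.57 × 0.005 = $6.99
Parking fee: $134.33
Total deductions = $41.93 + $20.96 + $6.99 + $134.33 = $204.21
Net pay = $1,397.57 − $204.21 = $1,193.36

$1,193.36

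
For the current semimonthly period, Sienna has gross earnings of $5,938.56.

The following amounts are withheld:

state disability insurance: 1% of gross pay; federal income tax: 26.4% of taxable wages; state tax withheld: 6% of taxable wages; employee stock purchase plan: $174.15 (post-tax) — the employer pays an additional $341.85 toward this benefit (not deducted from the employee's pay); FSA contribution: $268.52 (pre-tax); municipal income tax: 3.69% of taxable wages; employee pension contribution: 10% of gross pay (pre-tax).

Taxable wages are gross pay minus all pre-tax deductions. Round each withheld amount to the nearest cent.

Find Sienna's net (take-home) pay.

$3,010.65

Employee pension contribution: $5,938.56 × 0.1 = $593.86
FSA contribution: $268.52
Pre-tax total = $593.86 + $268.52 = $862.38
Taxable wages = $5,938.56 − $862.38 = $5,076.18
Federal income tax: $5,076.18 × 0.264 = $1,340.11
Municipal income tax: $5,076.18 × 0.0369 = $187.31
State tax withheld: $5,076.18 × 0.06 = $304.57
State disability insurance: $5,938.56 × 0.01 = $59.39
Employee stock purchase plan: $174.15
(Employer's $341.85 toward employee stock purchase plan is not withheld from the employee.)
Total deductions = $593.86 + $268.52 + $1,340.11 + $187.31 + $304.57 + $59.39 + $174.15 = $2,927.91
Net pay = $5,938.56 − $2,927.91 = $3,010.65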